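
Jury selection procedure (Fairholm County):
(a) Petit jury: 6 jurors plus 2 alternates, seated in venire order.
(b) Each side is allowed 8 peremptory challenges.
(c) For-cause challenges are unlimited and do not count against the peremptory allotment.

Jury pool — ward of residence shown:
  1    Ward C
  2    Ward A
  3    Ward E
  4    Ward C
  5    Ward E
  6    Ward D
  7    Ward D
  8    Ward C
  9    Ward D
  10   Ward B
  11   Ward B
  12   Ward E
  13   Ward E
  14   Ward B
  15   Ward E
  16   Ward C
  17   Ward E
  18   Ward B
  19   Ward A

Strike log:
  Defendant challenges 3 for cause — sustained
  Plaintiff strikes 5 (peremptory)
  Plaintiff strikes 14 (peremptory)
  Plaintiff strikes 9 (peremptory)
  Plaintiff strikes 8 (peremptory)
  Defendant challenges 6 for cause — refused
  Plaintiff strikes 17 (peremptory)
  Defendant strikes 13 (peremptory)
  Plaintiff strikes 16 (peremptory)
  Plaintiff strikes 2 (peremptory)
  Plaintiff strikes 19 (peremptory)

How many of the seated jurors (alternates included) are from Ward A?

0

Removed: #2, #3, #5, #8, #9, #13, #14, #16, #17, #19.
Seated (8 incl. alternates): #1, #4, #6, #7, #10, #11, #12, #15.
None of those are in Ward A → 0.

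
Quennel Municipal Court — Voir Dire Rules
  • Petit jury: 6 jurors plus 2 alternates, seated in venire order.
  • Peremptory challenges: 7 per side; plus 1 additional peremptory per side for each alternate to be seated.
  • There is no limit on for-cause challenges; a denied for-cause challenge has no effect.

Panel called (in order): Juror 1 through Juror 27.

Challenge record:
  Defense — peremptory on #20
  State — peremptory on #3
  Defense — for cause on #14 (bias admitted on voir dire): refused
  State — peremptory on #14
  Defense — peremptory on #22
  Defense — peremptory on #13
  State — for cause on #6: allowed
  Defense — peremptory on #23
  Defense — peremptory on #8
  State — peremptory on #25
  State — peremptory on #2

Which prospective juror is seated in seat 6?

Removed: #2, #3, #6, #8, #13, #14, #20, #22, #23, #25.
Filling seats in venire order through position 6: #1, #4, #5, #7, #9, #10.
So seat 6 is #10.

10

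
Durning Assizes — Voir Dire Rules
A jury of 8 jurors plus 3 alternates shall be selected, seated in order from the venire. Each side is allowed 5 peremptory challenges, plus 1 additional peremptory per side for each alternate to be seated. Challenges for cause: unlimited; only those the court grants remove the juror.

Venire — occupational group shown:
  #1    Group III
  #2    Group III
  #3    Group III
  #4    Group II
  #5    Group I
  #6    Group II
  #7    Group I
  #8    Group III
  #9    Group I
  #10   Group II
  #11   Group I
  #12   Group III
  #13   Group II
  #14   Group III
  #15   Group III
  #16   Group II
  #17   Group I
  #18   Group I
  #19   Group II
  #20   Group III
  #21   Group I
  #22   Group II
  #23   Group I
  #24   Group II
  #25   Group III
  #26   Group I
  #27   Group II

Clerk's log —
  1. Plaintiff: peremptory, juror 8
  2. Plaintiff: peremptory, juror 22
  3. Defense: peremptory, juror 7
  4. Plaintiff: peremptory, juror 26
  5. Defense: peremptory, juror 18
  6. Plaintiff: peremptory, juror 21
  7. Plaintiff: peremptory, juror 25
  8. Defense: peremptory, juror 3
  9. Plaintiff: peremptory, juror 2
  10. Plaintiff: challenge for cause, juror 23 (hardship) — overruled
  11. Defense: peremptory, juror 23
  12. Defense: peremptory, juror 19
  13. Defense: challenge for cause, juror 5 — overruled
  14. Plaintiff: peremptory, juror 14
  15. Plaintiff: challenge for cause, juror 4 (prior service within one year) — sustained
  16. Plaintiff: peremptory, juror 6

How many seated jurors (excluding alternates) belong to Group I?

Removed: #2, #3, #4, #6, #7, #8, #14, #18, #19, #21, #22, #23, #25, #26.
Seated jurors 1–8: #1, #5, #9, #10, #11, #12, #13, #15 (alternates #16, #17, #20 not counted).
Of those, in Group I: #5, #9, #11 → 3.

3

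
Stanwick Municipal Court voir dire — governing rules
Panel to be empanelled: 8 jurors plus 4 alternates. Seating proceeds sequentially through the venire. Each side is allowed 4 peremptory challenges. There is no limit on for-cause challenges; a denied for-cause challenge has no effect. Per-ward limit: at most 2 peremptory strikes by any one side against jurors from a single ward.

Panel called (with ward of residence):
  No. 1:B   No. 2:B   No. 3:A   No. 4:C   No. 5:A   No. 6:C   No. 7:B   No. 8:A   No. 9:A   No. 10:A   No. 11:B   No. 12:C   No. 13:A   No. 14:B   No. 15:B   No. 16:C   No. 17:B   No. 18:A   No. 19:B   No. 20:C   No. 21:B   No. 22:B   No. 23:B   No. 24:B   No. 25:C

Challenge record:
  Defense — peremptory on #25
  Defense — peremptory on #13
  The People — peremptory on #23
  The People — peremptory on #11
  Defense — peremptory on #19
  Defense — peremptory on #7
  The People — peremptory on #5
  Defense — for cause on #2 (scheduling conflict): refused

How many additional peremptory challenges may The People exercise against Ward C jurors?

1

The People peremptories so far: #23, #11, #5 — 3 of 4 used, 1 left overall.
Against Ward C: none yet — per-ward cap 2 leaves 2.
Binding limit: min(1, 2) = 1.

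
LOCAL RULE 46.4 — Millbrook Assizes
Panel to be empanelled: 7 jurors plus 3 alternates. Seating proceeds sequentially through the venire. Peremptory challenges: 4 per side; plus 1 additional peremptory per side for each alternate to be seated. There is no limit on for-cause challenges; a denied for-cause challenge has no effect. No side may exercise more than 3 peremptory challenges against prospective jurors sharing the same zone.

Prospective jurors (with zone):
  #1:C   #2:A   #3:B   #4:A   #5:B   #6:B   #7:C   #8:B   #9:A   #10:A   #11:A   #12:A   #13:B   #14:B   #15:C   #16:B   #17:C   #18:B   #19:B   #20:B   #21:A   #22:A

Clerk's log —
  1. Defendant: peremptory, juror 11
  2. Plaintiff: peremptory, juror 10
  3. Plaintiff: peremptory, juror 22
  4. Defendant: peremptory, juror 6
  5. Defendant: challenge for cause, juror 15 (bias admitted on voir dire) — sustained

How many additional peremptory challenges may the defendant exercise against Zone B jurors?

2

Defendant peremptories so far: #11, #6 — 2 of 7 used, 5 left overall.
Against Zone B: #6 — 1 used; per-zone cap 3 leaves 2.
Binding limit: min(5, 2) = 2.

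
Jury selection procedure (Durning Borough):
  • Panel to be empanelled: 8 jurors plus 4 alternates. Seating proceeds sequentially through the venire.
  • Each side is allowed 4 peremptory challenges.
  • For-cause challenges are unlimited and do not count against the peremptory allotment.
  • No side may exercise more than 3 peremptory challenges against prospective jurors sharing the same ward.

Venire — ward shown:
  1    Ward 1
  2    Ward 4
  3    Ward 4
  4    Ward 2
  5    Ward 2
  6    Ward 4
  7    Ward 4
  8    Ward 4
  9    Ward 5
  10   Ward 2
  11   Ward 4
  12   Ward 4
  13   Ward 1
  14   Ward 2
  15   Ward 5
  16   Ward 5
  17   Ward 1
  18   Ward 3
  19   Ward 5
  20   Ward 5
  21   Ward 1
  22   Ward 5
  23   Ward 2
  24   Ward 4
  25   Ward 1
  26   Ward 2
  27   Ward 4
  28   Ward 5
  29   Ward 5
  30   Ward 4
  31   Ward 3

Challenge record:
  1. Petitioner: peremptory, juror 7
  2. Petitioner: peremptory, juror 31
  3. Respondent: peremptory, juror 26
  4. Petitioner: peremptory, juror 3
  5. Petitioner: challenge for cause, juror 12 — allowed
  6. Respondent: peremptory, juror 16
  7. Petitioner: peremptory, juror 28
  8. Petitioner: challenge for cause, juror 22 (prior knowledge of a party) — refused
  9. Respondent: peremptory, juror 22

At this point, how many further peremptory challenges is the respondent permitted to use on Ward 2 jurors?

Respondent peremptories so far: #26, #16, #22 — 3 of 4 used, 1 left overall.
Against Ward 2: #26 — 1 used; per-ward cap 3 leaves 2.
Binding limit: min(1, 2) = 1.

1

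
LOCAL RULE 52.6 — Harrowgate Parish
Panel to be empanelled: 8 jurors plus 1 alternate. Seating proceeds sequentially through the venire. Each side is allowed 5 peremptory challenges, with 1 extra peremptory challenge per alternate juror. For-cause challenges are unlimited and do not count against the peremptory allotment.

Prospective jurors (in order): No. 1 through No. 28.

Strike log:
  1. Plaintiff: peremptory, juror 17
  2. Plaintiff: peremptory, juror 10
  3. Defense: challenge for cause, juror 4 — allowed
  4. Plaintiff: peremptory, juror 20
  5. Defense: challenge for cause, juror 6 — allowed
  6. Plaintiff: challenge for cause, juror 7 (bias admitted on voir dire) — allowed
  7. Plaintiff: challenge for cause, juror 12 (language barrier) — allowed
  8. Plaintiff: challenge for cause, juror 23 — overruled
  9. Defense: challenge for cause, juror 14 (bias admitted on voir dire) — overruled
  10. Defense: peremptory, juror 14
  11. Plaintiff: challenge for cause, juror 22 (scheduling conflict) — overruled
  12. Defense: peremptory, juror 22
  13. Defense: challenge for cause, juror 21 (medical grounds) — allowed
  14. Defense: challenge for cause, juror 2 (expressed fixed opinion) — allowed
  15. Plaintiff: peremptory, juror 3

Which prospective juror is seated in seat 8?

Removed: #2, #3, #4, #6, #7, #10, #12, #14, #17, #20, #21, #22. (#23 stays — for-cause denied.)
Seating in order: seats 1–8 → #1, #5, #8, #9, #11, #13, #15, #16; alternates → #18.
So seat 8 is #16.

16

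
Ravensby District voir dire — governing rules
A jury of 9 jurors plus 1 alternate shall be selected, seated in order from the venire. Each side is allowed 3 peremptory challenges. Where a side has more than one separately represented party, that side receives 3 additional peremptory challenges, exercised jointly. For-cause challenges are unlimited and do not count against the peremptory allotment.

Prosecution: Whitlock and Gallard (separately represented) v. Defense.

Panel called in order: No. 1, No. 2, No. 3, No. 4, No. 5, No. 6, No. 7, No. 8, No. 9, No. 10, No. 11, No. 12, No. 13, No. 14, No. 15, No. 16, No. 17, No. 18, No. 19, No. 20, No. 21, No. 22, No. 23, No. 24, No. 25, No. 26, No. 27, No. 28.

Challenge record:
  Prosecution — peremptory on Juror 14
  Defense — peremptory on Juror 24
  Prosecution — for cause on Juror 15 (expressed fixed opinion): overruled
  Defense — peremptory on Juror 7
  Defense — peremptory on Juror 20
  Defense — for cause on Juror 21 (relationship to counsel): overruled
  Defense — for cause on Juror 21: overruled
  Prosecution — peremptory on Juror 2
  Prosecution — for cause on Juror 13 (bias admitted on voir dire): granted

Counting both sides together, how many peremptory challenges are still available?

4

Prosecution allotment: 3 base + 3 multi-party = 6. Defense allotment: 3.
Prosecution peremptories used: #14, #2 — 2 (for-cause on #15, #13 don't count).
Defense peremptories used: #24, #7, #20 — 3 (for-cause on #21, #21 don't count).
Remaining: (6 − 2) + (3 − 3) = 4.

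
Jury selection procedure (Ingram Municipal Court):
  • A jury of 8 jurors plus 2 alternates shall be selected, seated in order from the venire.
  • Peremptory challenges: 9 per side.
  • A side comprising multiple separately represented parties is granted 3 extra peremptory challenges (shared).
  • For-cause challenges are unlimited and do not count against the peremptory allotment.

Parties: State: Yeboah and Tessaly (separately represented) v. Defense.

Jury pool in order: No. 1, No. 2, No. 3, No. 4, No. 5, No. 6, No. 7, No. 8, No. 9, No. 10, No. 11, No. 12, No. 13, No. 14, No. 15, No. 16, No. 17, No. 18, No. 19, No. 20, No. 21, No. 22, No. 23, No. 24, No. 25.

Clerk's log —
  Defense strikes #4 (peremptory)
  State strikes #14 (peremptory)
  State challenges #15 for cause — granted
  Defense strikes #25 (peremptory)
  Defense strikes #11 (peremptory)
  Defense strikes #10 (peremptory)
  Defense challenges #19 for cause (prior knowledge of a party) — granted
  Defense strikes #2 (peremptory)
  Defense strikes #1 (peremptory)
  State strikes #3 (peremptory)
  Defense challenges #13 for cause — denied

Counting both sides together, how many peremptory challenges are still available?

State allotment: 9 base + 3 multi-party = 12. Defense allotment: 9.
State peremptories used: #14, #3 — 2 (the for-cause on #15 doesn't count).
Defense peremptories used: #4, #25, #11, #10, #2, #1 — 6 (for-cause on #19, #13 don't count).
Remaining: (12 − 2) + (9 − 6) = 13.

13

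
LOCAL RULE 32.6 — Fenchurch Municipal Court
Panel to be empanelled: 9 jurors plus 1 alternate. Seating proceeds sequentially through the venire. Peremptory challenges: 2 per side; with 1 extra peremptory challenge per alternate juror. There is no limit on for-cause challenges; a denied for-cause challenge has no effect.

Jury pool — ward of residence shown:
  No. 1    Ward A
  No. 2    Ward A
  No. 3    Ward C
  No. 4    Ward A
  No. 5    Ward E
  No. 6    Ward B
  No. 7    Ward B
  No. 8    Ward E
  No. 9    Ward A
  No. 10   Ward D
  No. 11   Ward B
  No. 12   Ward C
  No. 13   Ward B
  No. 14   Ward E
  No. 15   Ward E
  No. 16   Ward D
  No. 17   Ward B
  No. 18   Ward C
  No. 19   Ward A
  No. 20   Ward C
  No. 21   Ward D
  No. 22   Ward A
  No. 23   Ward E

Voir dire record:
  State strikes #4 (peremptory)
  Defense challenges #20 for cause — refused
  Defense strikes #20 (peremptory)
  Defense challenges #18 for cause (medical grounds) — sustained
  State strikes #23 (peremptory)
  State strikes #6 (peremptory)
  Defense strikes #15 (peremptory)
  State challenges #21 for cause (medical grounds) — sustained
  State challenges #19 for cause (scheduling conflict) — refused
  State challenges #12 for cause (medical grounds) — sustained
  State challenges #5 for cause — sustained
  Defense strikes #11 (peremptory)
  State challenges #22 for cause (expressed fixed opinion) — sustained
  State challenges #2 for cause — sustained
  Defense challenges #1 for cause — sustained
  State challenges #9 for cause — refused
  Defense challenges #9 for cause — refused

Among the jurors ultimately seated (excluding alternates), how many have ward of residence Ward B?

Removed: #1, #2, #4, #5, #6, #11, #12, #15, #18, #20, #21, #22, #23.
Seated jurors 1–9: #3, #7, #8, #9, #10, #13, #14, #16, #17 (alternates #19 not counted).
Of those, in Ward B: #7, #13, #17 → 3.

3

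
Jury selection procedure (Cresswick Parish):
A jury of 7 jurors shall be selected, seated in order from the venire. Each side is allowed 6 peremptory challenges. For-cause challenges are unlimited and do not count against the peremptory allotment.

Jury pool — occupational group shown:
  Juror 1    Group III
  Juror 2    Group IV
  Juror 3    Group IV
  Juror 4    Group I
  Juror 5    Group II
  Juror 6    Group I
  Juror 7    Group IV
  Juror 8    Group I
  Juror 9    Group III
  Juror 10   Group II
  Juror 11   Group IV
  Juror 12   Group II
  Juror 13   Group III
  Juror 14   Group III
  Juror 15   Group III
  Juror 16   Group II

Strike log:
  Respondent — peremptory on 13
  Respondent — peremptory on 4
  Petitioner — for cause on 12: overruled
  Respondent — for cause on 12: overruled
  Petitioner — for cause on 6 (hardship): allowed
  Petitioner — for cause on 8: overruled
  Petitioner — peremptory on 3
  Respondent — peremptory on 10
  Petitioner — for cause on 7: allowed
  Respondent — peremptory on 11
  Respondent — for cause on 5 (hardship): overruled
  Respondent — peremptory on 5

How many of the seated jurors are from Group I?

Removed: #3, #4, #5, #6, #7, #10, #11, #13.
Seated jurors 1–7: #1, #2, #8, #9, #12, #14, #15.
Of those, in Group I: #8 → 1.

1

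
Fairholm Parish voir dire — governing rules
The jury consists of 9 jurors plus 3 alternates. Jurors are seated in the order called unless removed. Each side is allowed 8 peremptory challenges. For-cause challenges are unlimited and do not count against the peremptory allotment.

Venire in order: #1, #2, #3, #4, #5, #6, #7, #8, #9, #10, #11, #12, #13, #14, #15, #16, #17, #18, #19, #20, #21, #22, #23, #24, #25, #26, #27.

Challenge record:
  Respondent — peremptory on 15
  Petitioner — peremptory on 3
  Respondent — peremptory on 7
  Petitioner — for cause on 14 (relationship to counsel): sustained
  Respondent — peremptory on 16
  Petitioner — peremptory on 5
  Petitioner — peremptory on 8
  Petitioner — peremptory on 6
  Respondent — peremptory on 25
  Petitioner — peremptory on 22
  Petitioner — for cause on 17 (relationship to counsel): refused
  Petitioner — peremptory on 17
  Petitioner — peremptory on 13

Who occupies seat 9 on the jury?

19

Removed: #3, #5, #6, #7, #8, #13, #14, #15, #16, #17, #22, #25.
Filling seats in venire order through position 9: #1, #2, #4, #9, #10, #11, #12, #18, #19.
So seat 9 is #19.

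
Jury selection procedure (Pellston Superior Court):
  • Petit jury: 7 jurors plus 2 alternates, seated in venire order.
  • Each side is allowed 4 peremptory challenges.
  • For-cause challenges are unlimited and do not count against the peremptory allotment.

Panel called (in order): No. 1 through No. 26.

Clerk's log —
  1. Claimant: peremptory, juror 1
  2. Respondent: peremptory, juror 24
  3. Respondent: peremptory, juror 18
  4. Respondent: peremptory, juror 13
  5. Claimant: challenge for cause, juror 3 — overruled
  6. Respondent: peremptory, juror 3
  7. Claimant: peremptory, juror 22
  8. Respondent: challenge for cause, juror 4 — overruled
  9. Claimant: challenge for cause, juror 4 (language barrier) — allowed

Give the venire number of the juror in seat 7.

10

Removed: #1, #3, #4, #13, #18, #22, #24.
Seating in order: seats 1–7 → #2, #5, #6, #7, #8, #9, #10; alternates → #11, #12.
So seat 7 is #10.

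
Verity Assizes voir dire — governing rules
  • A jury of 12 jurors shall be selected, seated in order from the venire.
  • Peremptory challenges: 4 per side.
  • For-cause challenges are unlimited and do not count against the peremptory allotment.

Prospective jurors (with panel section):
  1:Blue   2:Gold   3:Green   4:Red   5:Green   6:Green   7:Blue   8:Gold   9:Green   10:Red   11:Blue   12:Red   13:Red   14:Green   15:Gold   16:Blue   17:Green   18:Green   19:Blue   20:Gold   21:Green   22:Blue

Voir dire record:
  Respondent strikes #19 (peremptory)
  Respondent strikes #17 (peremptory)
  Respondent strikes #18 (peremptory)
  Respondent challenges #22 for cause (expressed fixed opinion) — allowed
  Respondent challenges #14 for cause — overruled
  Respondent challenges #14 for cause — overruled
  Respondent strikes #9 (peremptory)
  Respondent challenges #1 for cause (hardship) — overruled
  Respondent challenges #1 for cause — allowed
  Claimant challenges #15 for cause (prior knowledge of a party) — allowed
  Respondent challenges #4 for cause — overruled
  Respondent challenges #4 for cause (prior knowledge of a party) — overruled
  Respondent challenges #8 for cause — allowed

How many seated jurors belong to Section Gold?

1

Removed: #1, #8, #9, #15, #17, #18, #19, #22.
Seated jurors 1–12: #2, #3, #4, #5, #6, #7, #10, #11, #12, #13, #14, #16.
Of those, in Section Gold: #2 → 1.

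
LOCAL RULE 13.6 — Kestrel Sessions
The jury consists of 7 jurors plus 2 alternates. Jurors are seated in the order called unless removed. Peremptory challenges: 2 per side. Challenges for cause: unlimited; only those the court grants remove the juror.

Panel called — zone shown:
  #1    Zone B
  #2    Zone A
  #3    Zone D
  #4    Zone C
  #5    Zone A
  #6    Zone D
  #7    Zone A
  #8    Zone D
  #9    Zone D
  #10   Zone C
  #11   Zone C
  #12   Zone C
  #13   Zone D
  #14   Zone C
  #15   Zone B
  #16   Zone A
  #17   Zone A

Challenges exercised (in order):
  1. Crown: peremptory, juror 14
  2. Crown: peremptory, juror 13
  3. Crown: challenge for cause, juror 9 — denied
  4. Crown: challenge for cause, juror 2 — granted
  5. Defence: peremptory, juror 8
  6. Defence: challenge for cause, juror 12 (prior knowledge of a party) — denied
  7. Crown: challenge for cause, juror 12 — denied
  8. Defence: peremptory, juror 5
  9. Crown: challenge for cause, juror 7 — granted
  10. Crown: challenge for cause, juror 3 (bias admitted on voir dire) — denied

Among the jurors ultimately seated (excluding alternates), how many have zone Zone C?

Removed: #2, #5, #7, #8, #13, #14.
Seated jurors 1–7: #1, #3, #4, #6, #9, #10, #11 (alternates #12, #15 not counted).
Of those, in Zone C: #4, #10, #11 → 3.

3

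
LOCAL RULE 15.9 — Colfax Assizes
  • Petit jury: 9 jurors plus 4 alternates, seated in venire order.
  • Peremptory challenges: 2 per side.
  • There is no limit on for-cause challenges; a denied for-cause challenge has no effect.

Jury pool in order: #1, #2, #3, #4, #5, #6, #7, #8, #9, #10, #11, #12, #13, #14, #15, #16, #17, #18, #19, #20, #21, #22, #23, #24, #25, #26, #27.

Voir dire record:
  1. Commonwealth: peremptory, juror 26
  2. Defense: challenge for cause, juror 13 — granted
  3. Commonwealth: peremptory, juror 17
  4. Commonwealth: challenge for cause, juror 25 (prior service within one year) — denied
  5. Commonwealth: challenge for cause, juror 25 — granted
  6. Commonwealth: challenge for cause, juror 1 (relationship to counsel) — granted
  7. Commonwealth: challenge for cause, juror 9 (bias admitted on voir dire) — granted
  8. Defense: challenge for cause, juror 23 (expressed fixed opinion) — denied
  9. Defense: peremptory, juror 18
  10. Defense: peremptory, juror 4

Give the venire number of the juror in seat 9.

Removed: #1, #4, #9, #13, #17, #18, #25, #26. (#23 stays — for-cause denied.)
Seating in order: seats 1–9 → #2, #3, #5, #6, #7, #8, #10, #11, #12; alternates → #14, #15, #16, #19.
So seat 9 is #12.

12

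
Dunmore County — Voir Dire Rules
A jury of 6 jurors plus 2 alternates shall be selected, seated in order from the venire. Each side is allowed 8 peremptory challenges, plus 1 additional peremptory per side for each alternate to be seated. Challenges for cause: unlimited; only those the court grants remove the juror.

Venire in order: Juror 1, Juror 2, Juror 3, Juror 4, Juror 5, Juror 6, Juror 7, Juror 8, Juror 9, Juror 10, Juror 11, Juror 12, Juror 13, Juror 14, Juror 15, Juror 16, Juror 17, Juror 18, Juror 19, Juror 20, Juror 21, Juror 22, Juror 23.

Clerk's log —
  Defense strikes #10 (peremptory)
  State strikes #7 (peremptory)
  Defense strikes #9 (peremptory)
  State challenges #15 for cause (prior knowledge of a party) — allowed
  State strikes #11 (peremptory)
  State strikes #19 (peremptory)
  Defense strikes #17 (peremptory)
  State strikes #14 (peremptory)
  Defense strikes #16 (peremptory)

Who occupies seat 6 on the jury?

6

Removed: #7, #9, #10, #11, #14, #15, #16, #17, #19.
Filling seats in venire order through position 6: #1, #2, #3, #4, #5, #6.
So seat 6 is #6.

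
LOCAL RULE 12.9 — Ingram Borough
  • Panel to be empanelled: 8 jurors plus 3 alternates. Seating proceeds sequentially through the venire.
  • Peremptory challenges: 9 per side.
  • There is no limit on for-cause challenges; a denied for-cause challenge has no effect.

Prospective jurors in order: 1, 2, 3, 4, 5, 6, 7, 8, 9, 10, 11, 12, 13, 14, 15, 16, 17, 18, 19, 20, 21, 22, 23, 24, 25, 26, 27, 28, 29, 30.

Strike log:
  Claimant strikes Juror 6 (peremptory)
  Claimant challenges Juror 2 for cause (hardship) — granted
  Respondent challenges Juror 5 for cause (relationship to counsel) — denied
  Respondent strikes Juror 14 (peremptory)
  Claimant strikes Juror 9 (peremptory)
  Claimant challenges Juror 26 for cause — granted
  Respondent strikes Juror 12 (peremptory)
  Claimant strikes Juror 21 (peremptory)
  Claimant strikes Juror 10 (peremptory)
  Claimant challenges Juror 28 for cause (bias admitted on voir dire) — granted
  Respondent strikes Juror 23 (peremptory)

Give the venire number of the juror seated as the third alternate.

Removed: #2, #6, #9, #10, #12, #14, #21, #23, #26, #28. (#5 stays — for-cause denied.)
Filling seats in venire order through position 11: #1, #3, #4, #5, #7, #8, #11, #13, #15, #16, #17.
So alternate 3 is #17.

17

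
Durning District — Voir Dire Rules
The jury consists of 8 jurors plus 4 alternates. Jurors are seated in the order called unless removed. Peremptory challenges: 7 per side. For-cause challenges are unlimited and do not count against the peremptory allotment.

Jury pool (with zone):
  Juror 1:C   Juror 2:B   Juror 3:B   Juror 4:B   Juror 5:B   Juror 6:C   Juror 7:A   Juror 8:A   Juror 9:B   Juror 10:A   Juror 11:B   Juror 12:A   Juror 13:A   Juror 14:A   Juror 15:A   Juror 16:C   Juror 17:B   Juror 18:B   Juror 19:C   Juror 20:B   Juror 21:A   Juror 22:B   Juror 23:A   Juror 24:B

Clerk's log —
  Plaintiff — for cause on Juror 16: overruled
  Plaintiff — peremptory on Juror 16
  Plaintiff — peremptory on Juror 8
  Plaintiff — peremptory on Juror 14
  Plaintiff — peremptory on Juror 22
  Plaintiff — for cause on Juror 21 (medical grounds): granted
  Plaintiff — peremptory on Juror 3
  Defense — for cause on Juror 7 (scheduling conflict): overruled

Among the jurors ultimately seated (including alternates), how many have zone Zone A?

5

Removed: #3, #8, #14, #16, #21, #22.
Seated (12 incl. alternates): #1, #2, #4, #5, #6, #7, #9, #10, #11, #12, #13, #15.
Of those, in Zone A: #7, #10, #12, #13, #15 → 5.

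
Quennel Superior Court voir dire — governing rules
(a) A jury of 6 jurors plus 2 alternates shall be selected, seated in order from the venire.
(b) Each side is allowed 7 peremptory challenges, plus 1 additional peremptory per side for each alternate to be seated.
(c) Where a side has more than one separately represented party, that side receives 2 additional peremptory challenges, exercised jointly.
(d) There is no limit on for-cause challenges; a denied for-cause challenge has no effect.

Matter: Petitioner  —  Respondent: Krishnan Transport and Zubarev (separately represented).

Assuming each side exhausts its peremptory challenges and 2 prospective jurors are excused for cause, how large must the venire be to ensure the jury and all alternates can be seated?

30

Seats to fill: 6 + 2 alternates = 8.
Peremptories — Petitioner: 7 + 1×2 = 9; Respondent: 7 + 1×2 + 2 = 11; total 20.
For-cause removals: 2.
Minimum venire: 8 + 20 + 2 = 30.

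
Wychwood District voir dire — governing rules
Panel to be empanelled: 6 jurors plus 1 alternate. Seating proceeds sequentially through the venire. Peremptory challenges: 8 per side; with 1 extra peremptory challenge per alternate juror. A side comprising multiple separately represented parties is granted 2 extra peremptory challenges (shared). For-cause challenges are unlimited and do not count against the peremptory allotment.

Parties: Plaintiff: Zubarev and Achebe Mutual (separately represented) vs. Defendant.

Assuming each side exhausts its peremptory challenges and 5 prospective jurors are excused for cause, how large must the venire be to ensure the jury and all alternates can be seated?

Seats to fill: 6 + 1 alternates = 7.
Peremptories — Plaintiff: 8 + 1×1 + 2 = 11; Defendant: 8 + 1×1 = 9; total 20.
For-cause removals: 5.
Minimum venire: 7 + 20 + 5 = 32.

32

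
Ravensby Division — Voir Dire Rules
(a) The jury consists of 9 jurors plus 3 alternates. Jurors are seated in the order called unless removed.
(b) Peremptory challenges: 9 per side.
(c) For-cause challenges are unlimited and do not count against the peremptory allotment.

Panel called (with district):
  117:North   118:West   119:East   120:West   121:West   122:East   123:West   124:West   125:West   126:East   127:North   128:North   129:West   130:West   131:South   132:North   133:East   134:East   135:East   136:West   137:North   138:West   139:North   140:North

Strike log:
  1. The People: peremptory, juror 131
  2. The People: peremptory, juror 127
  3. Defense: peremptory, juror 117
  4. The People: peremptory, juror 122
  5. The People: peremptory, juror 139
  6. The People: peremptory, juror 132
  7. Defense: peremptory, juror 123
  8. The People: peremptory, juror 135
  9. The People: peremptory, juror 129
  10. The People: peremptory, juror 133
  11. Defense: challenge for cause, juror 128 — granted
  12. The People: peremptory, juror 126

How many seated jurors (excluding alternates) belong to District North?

0

Removed: #117, #122, #123, #126, #127, #128, #129, #131, #132, #133, #135, #139.
Seated jurors 1–9: #118, #119, #120, #121, #124, #125, #130, #134, #136 (alternates #137, #138, #140 not counted).
None of those are in District North → 0.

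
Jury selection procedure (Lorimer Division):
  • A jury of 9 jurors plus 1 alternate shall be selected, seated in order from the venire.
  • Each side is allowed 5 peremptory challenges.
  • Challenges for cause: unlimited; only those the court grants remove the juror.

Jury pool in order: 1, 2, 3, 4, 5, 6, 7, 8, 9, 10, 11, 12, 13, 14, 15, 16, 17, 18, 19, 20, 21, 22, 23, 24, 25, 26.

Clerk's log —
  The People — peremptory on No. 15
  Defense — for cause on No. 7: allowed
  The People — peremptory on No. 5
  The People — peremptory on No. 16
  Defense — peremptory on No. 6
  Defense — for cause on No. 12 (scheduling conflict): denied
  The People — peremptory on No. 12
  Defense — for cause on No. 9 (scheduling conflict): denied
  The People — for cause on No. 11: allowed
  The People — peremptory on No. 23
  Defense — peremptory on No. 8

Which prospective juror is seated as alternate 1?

18

Removed: #5, #6, #7, #8, #11, #12, #15, #16, #23. (#9 stays — for-cause denied.)
Seating in order: seats 1–9 → #1, #2, #3, #4, #9, #10, #13, #14, #17; alternates → #18.
So alternate 1 is #18.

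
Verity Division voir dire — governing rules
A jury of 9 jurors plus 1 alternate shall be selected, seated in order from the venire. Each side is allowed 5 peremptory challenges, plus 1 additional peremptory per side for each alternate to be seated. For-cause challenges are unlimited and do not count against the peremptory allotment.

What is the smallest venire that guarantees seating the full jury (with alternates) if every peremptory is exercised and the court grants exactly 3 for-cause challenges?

Seats to fill: 9 + 1 alternates = 10.
Peremptories: 5 + 1×1 = 6 per side × 2 sides = 12.
For-cause removals: 3.
Minimum venire: 10 + 12 + 3 = 25.

25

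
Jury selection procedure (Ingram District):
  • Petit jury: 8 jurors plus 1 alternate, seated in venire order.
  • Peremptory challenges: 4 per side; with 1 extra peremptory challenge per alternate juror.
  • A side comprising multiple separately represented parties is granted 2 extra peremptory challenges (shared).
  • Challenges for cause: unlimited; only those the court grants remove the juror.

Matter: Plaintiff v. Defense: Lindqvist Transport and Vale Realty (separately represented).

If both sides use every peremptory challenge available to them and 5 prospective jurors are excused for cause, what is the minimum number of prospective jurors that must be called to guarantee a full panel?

Seats to fill: 8 + 1 alternates = 9.
Peremptories — Plaintiff: 4 + 1×1 = 5; Defense: 4 + 1×1 + 2 = 7; total 12.
For-cause removals: 5.
Minimum venire: 9 + 12 + 5 = 26.

26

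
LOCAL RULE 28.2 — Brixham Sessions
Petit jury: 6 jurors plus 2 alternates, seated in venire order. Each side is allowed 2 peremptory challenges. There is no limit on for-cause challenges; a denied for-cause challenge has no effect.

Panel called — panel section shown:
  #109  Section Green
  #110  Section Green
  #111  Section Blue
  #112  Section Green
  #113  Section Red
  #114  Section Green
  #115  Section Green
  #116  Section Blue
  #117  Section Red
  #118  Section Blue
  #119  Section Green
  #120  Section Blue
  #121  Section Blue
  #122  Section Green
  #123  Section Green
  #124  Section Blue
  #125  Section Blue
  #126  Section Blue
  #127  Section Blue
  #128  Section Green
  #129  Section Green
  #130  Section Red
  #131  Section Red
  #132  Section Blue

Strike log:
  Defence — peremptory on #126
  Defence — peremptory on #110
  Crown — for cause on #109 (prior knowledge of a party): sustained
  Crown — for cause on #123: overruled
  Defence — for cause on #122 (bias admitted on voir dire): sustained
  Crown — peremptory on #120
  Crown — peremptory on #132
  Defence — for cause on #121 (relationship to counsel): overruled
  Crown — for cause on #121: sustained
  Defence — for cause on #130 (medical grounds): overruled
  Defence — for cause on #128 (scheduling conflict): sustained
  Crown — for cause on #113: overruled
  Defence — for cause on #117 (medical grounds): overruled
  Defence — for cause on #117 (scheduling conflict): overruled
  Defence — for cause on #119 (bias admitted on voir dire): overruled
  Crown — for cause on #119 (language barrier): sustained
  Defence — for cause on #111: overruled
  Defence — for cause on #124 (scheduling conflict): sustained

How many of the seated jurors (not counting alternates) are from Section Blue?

Removed: #109, #110, #119, #120, #121, #122, #124, #126, #128, #132.
Seated jurors 1–6: #111, #112, #113, #114, #115, #116 (alternates #117, #118 not counted).
Of those, in Section Blue: #111, #116 → 2.

2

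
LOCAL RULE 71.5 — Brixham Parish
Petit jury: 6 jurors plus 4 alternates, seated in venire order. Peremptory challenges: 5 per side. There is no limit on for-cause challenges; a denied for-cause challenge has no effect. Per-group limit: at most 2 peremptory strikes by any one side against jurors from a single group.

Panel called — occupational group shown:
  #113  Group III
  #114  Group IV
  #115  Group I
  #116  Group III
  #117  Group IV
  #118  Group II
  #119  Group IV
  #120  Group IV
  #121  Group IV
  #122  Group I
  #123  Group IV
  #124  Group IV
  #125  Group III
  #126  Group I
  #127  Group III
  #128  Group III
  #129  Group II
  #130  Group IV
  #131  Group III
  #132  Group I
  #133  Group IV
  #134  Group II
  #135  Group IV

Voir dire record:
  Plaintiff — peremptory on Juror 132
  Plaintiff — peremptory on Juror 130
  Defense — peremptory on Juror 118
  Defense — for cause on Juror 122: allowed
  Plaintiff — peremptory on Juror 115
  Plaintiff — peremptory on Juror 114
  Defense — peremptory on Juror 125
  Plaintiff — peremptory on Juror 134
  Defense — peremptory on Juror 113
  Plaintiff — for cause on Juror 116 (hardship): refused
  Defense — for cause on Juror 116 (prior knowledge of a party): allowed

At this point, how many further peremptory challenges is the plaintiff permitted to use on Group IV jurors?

0

Plaintiff peremptories so far: #132, #130, #115, #114, #134 — 5 of 5 used, 0 left overall.
Against Group IV: #130, #114 — 2 used; per-group cap 2 leaves 0.
Binding limit: min(0, 0) = 0.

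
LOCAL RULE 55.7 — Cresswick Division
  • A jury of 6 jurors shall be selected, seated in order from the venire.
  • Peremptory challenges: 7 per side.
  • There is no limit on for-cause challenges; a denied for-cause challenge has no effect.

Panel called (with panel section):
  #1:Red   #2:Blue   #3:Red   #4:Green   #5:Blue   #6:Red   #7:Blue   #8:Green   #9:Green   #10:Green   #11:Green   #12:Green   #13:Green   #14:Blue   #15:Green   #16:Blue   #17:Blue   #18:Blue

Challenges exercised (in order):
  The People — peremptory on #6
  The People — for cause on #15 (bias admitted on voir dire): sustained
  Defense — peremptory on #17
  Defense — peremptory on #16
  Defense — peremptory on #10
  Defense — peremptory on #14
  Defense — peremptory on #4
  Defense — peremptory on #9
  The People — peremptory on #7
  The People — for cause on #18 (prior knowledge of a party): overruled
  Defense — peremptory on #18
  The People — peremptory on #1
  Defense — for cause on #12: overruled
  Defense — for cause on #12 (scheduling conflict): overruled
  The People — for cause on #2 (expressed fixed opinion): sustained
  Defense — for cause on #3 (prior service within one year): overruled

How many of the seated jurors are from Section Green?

Removed: #1, #2, #4, #6, #7, #9, #10, #14, #15, #16, #17, #18.
Seated jurors 1–6: #3, #5, #8, #11, #12, #13.
Of those, in Section Green: #8, #11, #12, #13 → 4.

4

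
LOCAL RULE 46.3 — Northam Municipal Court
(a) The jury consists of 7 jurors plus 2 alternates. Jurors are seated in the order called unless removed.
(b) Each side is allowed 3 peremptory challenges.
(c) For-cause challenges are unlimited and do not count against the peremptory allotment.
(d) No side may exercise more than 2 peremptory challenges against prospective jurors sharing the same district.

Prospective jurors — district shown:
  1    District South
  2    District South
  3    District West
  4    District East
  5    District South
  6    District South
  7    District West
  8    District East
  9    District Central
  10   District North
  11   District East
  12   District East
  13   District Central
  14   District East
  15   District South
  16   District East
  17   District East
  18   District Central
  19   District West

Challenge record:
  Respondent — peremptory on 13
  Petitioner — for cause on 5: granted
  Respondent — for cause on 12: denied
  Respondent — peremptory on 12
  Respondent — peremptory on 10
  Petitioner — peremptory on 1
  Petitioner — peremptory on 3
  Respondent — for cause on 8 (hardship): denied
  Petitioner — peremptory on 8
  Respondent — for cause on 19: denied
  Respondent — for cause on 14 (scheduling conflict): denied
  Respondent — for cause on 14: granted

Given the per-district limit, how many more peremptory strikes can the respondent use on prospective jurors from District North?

0

Respondent peremptories so far: #13, #12, #10 — 3 of 3 used, 0 left overall.
Against District North: #10 — 1 used; per-district cap 2 leaves 1.
Binding limit: min(0, 1) = 0.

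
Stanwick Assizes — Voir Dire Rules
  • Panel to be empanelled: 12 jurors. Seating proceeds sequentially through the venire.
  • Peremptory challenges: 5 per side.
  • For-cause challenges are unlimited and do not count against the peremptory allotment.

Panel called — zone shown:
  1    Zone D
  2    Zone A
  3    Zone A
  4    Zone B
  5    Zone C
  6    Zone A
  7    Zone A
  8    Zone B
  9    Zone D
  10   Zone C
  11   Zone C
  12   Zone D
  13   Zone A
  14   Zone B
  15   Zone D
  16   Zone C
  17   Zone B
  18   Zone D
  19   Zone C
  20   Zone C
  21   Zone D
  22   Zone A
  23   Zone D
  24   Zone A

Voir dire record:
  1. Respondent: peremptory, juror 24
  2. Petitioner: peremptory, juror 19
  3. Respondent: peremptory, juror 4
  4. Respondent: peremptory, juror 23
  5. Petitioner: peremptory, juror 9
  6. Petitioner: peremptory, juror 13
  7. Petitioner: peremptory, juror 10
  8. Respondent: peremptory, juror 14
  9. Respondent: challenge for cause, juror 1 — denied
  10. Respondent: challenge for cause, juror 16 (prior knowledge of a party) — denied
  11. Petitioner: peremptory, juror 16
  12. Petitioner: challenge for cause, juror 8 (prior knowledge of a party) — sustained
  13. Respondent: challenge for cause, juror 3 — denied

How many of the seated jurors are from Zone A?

4

Removed: #4, #8, #9, #10, #13, #14, #16, #19, #23, #24.
Seated jurors 1–12: #1, #2, #3, #5, #6, #7, #11, #12, #15, #17, #18, #20.
Of those, in Zone A: #2, #3, #6, #7 → 4.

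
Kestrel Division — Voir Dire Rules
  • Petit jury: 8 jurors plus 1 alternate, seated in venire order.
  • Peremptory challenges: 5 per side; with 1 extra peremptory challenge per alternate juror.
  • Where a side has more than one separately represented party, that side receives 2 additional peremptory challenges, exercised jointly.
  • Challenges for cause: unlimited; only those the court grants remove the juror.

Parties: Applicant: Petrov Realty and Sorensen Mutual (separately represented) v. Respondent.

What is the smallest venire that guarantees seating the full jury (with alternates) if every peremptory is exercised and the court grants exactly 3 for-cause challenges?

26

Seats to fill: 8 + 1 alternates = 9.
Peremptories — Applicant: 5 + 1×1 + 2 = 8; Respondent: 5 + 1×1 = 6; total 14.
For-cause removals: 3.
Minimum venire: 9 + 14 + 3 = 26.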